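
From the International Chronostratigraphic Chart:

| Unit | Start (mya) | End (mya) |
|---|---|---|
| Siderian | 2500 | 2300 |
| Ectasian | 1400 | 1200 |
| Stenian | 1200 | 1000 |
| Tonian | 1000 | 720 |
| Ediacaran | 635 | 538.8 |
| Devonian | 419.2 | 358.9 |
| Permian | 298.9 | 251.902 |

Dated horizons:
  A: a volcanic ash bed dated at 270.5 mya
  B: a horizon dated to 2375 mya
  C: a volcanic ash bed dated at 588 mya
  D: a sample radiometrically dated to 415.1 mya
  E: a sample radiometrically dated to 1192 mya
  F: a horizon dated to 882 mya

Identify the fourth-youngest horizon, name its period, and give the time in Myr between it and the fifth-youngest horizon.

F, in the Tonian; 310 million years to E

Smaller Ma means younger, so youngest first: A 270.5 < D 415.1 < C 588 < F 882 < E 1192 < B 2375.
Counting 4 along gives F (882 Ma); the excerpt puts that inside the Tonian, 1000–720 Ma.
Next in line is E (1192 Ma), and 1192 − 882 = 310 Myr.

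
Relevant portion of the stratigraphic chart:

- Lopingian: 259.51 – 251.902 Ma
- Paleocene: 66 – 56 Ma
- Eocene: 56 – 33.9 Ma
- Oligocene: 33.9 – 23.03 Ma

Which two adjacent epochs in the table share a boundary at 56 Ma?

Paleocene and Eocene

The Paleocene ends at 56 Ma and the Eocene begins at 56 Ma, so they share that boundary.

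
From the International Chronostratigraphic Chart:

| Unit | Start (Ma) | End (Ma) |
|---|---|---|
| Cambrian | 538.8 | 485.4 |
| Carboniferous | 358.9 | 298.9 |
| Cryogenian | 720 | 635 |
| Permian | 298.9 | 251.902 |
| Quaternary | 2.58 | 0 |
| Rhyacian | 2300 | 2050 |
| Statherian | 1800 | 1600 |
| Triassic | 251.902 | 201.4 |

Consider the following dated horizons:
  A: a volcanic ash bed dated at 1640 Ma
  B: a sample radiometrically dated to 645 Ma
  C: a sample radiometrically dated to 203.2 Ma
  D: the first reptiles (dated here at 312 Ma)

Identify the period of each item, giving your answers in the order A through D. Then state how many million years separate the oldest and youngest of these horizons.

A — Statherian; B — Cryogenian; C — Triassic; D — Carboniferous; span 1436.8 million years

Match each age against the start–end ranges in the excerpt: A = 1640 Ma → Statherian (1800–1600); B = 645 Ma → Cryogenian (720–635); C = 203.2 Ma → Triassic (251.902–201.4); D = 312 Ma → Carboniferous (358.9–298.9).
The largest age is 1640 Ma and the smallest is 203.2 Ma; their difference is 1436.8 Myr.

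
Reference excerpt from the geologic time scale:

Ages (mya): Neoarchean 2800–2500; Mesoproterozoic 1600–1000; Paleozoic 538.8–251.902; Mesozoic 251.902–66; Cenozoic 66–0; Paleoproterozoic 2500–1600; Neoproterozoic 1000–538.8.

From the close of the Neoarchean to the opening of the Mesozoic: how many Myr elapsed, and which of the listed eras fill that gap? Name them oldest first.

End of Neoarchean = 2500 Ma; start of Mesozoic = 251.902 Ma.
Gap = 2500 − 251.902 = 2248.098 Myr.
Eras wholly inside 2500–251.902 Ma: Paleoproterozoic (2500–1600), Mesoproterozoic (1600–1000), Neoproterozoic (1000–538.8), Paleozoic (538.8–251.902).

2248.098 million years; Paleoproterozoic, Mesoproterozoic, Neoproterozoic, Paleozoic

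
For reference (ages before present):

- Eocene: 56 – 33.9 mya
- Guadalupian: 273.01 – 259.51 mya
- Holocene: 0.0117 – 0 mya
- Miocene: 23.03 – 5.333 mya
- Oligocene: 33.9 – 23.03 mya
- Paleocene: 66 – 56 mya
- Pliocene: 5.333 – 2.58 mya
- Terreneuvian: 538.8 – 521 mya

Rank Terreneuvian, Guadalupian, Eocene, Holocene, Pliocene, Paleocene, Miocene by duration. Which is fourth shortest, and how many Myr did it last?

Guadalupian, 13.5 million years

Durations: Terreneuvian 17.8; Guadalupian 13.5; Eocene 22.1; Holocene 0.0117; Pliocene 2.753; Paleocene 10; Miocene 17.697 Myr.
Sorted shortest-first: Holocene (0.0117), Pliocene (2.753), Paleocene (10), Guadalupian (13.5), Miocene (17.697), Terreneuvian (17.8), Eocene (22.1).
The fourth shortest is Guadalupian at 13.5 Myr.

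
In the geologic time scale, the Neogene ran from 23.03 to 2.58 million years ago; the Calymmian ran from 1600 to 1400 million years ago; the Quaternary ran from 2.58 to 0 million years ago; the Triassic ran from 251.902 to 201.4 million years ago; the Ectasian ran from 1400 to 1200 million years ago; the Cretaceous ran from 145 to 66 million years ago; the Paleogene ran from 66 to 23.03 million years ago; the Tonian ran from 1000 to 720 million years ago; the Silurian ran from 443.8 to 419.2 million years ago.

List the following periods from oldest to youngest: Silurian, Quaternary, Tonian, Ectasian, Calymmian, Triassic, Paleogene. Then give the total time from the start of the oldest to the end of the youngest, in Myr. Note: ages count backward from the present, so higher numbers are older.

Start ages (Ma): Calymmian 1600, Ectasian 1400, Tonian 1000, Silurian 443.8, Triassic 251.902, Paleogene 66, Quaternary 2.58.
Ordered oldest to youngest: Calymmian, Ectasian, Tonian, Silurian, Triassic, Paleogene, Quaternary.
Span = 1600 − 0 = 1600 Myr.

Calymmian, Ectasian, Tonian, Silurian, Triassic, Paleogene, Quaternary; total span 1600 Myr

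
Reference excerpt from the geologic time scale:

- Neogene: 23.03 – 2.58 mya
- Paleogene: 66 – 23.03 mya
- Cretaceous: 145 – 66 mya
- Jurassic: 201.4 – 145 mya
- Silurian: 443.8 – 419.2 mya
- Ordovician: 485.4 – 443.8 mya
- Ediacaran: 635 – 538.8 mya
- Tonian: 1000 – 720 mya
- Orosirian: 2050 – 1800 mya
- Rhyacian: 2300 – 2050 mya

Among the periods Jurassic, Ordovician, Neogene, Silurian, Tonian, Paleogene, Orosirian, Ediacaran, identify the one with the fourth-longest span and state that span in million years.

Jurassic, 56.4 million years

Start − end for each: Jurassic 201.4 − 145 = 56.4; Ordovician 485.4 − 443.8 = 41.6; Neogene 23.03 − 2.58 = 20.45; Silurian 443.8 − 419.2 = 24.6; Tonian 1000 − 720 = 280; Paleogene 66 − 23.03 = 42.97; Orosirian 2050 − 1800 = 250; Ediacaran 635 − 538.8 = 96.2.
Ranking these from longest: Tonian > Orosirian > Ediacaran > Jurassic > Paleogene > Ordovician > Silurian > Neogene.
Position 4 in that ranking is Jurassic, which lasted 56.4 Myr.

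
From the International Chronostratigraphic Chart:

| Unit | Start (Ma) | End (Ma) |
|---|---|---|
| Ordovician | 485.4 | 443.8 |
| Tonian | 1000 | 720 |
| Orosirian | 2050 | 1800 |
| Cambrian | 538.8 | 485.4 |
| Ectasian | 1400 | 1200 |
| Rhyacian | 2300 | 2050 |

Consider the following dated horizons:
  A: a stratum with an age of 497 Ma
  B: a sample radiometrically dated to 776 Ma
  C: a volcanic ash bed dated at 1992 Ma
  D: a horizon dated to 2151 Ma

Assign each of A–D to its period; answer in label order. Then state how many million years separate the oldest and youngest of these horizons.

A: 497 Ma lies in 538.8–485.4 Ma, so Cambrian.
B: 776 Ma lies in 1000–720 Ma, so Tonian.
C: 1992 Ma lies in 2050–1800 Ma, so Orosirian.
D: 2151 Ma lies in 2300–2050 Ma, so Rhyacian.
Oldest = 2151 Ma, youngest = 497 Ma → span 1654 Myr.

A — Cambrian; B — Tonian; C — Orosirian; D — Rhyacian; span 1654 million years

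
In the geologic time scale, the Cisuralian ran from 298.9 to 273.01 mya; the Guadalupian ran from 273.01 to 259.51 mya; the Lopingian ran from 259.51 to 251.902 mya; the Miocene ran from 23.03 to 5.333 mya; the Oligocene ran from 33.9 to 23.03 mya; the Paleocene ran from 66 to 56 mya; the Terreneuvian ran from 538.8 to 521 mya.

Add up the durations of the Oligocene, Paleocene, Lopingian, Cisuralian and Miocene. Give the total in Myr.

Duration is start − end for each: (33.9 − 23.03) + (66 − 56) + (259.51 − 251.902) + (298.9 − 273.01) + (23.03 − 5.333).
That is 10.87 + 10 + 7.608 + 25.89 + 17.697, which totals 72.065 million years.

72.065 million years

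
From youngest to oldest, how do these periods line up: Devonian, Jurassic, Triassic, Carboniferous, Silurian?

Era membership (oldest first within each) — Paleozoic: Silurian, Devonian, Carboniferous; Mesozoic: Triassic, Jurassic. Paleozoic precedes Mesozoic, which precedes Cenozoic. Concatenating the groups in that era order and then reversing gives youngest to oldest.

Jurassic, Triassic, Carboniferous, Devonian, Silurian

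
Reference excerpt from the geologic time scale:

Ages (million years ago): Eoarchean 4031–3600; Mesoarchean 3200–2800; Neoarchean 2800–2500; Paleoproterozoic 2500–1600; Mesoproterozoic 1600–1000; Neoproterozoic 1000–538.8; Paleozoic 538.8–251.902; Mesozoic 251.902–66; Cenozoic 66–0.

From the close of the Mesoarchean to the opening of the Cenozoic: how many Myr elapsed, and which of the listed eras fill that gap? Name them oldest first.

End of Mesoarchean = 2800 Ma; start of Cenozoic = 66 Ma.
Gap = 2800 − 66 = 2734 Myr.
Eras wholly inside 2800–66 Ma: Neoarchean (2800–2500), Paleoproterozoic (2500–1600), Mesoproterozoic (1600–1000), Neoproterozoic (1000–538.8), Paleozoic (538.8–251.902), Mesozoic (251.902–66).

2734 million years; Neoarchean, Paleoproterozoic, Mesoproterozoic, Neoproterozoic, Paleozoic, Mesozoic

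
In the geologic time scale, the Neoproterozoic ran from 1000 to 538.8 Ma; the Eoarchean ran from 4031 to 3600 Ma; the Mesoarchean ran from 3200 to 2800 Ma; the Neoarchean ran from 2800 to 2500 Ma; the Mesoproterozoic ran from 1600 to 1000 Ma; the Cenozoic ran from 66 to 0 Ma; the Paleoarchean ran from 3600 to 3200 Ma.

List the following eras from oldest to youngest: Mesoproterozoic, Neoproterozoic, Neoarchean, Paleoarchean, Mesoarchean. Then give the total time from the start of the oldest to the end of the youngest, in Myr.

Paleoarchean, Mesoarchean, Neoarchean, Mesoproterozoic, Neoproterozoic; total span 3061.2 Myr

From the excerpt: Mesoproterozoic 1600–1000; Neoproterozoic 1000–538.8; Neoarchean 2800–2500; Paleoarchean 3600–3200; Mesoarchean 3200–2800 (Ma).
Larger Ma is earlier, so the oldest is Paleoarchean and the youngest is Neoproterozoic; oldest to youngest: Paleoarchean, Mesoarchean, Neoarchean, Mesoproterozoic, Neoproterozoic.
Oldest start 3600 minus youngest end 538.8 gives 3061.2 Myr overall.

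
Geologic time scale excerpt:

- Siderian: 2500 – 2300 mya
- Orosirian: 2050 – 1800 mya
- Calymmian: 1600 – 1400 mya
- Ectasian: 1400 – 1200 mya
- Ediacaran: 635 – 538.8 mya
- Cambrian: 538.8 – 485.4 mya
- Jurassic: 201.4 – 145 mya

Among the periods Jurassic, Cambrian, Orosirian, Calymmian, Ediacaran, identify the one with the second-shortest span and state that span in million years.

Start − end for each: Jurassic 201.4 − 145 = 56.4; Cambrian 538.8 − 485.4 = 53.4; Orosirian 2050 − 1800 = 250; Calymmian 1600 − 1400 = 200; Ediacaran 635 − 538.8 = 96.2.
Ranking these from shortest: Cambrian < Jurassic < Ediacaran < Calymmian < Orosirian.
Position 2 in that ranking is Jurassic, which lasted 56.4 Myr.

Jurassic, 56.4 million years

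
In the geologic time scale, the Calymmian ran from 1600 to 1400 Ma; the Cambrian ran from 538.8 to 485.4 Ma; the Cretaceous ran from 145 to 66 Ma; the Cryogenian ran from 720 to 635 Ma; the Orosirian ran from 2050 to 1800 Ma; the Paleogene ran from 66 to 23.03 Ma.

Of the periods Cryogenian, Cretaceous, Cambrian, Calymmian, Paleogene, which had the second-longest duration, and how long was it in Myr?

Durations: Cryogenian 85; Cretaceous 79; Cambrian 53.4; Calymmian 200; Paleogene 42.97 Myr.
Sorted longest-first: Calymmian (200), Cryogenian (85), Cretaceous (79), Cambrian (53.4), Paleogene (42.97).
The second longest is Cryogenian at 85 Myr.

Cryogenian, 85 million years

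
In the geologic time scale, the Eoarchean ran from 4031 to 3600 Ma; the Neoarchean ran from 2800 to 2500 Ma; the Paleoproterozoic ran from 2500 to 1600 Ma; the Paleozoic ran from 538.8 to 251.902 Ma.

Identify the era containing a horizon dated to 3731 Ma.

3731 Ma lies between 4031 and 3600 Ma, so it falls in the Eoarchean.

Eoarchean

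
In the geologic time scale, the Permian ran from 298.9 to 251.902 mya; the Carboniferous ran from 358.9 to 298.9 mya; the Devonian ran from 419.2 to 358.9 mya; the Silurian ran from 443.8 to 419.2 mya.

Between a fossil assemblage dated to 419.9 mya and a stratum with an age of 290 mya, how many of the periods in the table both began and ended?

419.9 Ma sits inside the Silurian (443.8–419.2) and 290 Ma inside the Permian (298.9–251.902); neither of those is wholly between the two dates.
The listed periods lying completely between them are Devonian, Carboniferous — 2 in all.

2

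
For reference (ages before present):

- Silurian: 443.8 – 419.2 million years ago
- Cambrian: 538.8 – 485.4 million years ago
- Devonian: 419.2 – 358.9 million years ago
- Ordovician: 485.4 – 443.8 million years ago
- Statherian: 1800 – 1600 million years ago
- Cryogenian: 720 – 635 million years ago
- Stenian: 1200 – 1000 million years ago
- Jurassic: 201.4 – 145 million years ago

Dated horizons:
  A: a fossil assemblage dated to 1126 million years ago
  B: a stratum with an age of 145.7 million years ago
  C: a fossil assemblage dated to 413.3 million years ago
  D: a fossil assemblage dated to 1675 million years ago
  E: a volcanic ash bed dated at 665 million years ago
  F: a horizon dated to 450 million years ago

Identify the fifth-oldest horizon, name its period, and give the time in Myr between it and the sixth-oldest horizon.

Larger Ma means older, so oldest first: D 1675 > A 1126 > E 665 > F 450 > C 413.3 > B 145.7.
Counting 5 along gives C (413.3 Ma); the excerpt puts that inside the Devonian, 419.2–358.9 Ma.
Next in line is B (145.7 Ma), and 413.3 − 145.7 = 267.6 Myr.

C, in the Devonian; 267.6 million years to B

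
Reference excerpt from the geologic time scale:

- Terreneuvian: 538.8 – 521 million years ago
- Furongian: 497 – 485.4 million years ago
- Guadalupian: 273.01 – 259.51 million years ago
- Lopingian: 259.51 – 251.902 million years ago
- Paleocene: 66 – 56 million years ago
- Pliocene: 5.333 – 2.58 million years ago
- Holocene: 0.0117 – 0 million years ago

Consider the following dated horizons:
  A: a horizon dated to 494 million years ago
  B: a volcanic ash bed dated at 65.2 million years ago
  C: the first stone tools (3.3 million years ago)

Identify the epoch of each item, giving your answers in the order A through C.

A: 494 Ma lies in 497–485.4 Ma, so Furongian.
B: 65.2 Ma lies in 66–56 Ma, so Paleocene.
C: 3.3 Ma lies in 5.333–2.58 Ma, so Pliocene.

A — Furongian; B — Paleocene; C — Pliocene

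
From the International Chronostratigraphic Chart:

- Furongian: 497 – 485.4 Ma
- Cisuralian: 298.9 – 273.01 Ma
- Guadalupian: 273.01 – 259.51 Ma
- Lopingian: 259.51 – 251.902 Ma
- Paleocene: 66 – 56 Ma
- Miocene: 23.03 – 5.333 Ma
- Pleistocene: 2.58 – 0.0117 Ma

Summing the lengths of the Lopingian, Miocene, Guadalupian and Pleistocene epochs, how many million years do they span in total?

41.3733 million years

Duration is start − end for each: (259.51 − 251.902) + (23.03 − 5.333) + (273.01 − 259.51) + (2.58 − 0.0117).
That is 7.608 + 17.697 + 13.5 + 2.5683, which totals 41.3733 million years.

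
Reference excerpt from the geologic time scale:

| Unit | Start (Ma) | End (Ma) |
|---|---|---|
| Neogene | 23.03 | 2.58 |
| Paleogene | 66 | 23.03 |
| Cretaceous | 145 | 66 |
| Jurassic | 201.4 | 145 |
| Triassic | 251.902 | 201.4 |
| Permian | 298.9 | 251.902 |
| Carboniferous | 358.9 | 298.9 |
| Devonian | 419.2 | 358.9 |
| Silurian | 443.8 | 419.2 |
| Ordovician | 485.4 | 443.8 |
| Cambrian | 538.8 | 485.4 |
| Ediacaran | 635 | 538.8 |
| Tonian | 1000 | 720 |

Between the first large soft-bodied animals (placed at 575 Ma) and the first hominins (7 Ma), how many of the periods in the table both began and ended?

10

The older date is 575 Ma and the younger is 7 Ma.
Periods with start < 575 and end > 7 Ma: Cambrian (538.8–485.4), Ordovician (485.4–443.8), Silurian (443.8–419.2), Devonian (419.2–358.9), Carboniferous (358.9–298.9), Permian (298.9–251.902), Triassic (251.902–201.4), Jurassic (201.4–145), Cretaceous (145–66), Paleogene (66–23.03).
That is 10 complete periods.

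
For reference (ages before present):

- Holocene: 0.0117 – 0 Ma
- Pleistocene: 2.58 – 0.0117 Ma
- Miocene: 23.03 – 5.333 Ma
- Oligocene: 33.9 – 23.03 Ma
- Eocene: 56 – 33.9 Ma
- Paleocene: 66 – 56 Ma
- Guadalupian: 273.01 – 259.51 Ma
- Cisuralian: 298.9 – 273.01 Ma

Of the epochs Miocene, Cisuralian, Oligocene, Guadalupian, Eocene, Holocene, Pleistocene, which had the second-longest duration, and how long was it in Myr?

Start − end for each: Miocene 23.03 − 5.333 = 17.697; Cisuralian 298.9 − 273.01 = 25.89; Oligocene 33.9 − 23.03 = 10.87; Guadalupian 273.01 − 259.51 = 13.5; Eocene 56 − 33.9 = 22.1; Holocene 0.0117 − 0 = 0.0117; Pleistocene 2.58 − 0.0117 = 2.5683.
Ranking these from longest: Cisuralian > Eocene > Miocene > Guadalupian > Oligocene > Pleistocene > Holocene.
Position 2 in that ranking is Eocene, which lasted 22.1 Myr.

Eocene, 22.1 million years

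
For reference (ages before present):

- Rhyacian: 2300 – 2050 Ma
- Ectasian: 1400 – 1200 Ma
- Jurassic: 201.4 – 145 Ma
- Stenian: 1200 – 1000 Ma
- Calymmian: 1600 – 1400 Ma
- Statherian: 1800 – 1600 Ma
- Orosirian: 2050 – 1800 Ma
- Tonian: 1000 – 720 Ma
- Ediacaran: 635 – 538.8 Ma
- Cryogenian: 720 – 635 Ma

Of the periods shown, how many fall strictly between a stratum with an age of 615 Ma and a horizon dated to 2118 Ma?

7

The older date is 2118 Ma and the younger is 615 Ma.
Periods with start < 2118 and end > 615 Ma: Orosirian (2050–1800), Statherian (1800–1600), Calymmian (1600–1400), Ectasian (1400–1200), Stenian (1200–1000), Tonian (1000–720), Cryogenian (720–635).
That is 7 complete periods.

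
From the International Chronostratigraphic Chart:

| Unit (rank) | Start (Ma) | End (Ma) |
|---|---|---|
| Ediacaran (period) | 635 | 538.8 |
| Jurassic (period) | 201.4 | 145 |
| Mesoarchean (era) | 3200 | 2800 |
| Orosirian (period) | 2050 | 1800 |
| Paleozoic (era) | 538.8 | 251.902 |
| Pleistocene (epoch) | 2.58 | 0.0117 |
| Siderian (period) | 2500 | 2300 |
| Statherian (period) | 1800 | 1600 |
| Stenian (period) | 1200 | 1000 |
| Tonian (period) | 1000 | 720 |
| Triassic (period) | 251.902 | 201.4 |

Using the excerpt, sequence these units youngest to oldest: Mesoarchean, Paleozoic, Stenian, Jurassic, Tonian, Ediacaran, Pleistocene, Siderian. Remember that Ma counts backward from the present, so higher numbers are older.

Sorting by start age (ascending Ma, since larger Ma = older): Pleistocene began 2.58, Jurassic began 201.4, Paleozoic began 538.8, Ediacaran began 635, Tonian began 1000, Stenian began 1200, Siderian began 2500, Mesoarchean began 3200.

Pleistocene, then Jurassic, then Paleozoic, then Ediacaran, then Tonian, then Stenian, then Siderian, then Mesoarchean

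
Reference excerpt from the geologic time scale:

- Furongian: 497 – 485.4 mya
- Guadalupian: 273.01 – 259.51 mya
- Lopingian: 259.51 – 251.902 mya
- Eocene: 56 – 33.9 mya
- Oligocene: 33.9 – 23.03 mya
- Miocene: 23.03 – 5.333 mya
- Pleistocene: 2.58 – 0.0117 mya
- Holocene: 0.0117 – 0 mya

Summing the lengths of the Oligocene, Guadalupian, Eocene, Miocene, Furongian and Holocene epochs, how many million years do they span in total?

75.7787 million years

Duration is start − end for each: (33.9 − 23.03) + (273.01 − 259.51) + (56 − 33.9) + (23.03 − 5.333) + (497 − 485.4) + (0.0117 − 0).
That is 10.87 + 13.5 + 22.1 + 17.697 + 11.6 + 0.0117, which totals 75.7787 million years.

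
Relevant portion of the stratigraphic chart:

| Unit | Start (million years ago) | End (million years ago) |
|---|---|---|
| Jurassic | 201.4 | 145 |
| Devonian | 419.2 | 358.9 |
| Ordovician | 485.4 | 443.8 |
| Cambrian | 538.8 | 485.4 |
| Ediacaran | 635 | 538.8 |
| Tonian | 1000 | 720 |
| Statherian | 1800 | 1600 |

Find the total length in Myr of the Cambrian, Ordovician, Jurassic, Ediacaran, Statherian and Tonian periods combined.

Duration is start − end for each: (538.8 − 485.4) + (485.4 − 443.8) + (201.4 − 145) + (635 − 538.8) + (1800 − 1600) + (1000 − 720).
That is 53.4 + 41.6 + 56.4 + 96.2 + 200 + 280, which totals 727.6 million years.

727.6 million years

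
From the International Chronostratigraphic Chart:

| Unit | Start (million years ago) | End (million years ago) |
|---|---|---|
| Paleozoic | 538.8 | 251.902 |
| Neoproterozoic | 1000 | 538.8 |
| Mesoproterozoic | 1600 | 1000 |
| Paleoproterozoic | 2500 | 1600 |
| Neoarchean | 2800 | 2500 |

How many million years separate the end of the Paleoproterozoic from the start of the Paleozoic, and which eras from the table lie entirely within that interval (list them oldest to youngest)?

The Paleoproterozoic closes at 1600 Ma and the Paleozoic opens at 538.8 Ma, so the interval is 1600 − 538.8 = 1061.2 Myr.
An era fits inside if it starts at or after 1600 Ma and ends at or before 538.8 Ma; oldest first that gives Mesoproterozoic, Neoproterozoic.

1061.2 million years; Mesoproterozoic, Neoproterozoic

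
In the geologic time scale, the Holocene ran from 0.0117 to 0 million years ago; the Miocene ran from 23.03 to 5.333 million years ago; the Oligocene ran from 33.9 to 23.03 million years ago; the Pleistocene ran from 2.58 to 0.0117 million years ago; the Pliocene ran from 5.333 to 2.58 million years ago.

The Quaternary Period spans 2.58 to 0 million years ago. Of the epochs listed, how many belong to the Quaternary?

Epochs inside 2.58–0 Ma: Pleistocene, Holocene — 2 in total.

2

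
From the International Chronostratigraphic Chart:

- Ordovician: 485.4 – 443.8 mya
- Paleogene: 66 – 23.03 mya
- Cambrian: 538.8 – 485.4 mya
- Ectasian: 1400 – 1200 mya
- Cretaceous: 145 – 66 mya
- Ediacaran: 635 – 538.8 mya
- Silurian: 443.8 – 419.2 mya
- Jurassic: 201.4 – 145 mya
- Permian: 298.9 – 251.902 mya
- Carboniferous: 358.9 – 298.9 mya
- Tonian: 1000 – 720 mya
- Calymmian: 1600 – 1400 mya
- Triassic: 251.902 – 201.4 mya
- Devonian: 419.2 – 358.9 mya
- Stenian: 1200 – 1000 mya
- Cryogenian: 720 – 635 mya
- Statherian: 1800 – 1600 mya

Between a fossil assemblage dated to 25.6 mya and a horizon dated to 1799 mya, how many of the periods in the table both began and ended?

The older date is 1799 Ma and the younger is 25.6 Ma.
Periods with start < 1799 and end > 25.6 Ma: Calymmian (1600–1400), Ectasian (1400–1200), Stenian (1200–1000), Tonian (1000–720), Cryogenian (720–635), Ediacaran (635–538.8), Cambrian (538.8–485.4), Ordovician (485.4–443.8), Silurian (443.8–419.2), Devonian (419.2–358.9), Carboniferous (358.9–298.9), Permian (298.9–251.902), Triassic (251.902–201.4), Jurassic (201.4–145), Cretaceous (145–66).
That is 15 complete periods.

15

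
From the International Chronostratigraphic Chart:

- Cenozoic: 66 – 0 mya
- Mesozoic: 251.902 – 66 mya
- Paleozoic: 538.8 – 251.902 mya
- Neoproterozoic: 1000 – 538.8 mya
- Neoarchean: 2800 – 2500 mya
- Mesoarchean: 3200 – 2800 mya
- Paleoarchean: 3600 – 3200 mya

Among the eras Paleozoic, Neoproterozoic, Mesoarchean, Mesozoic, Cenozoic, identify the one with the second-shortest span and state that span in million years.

Mesozoic, 185.902 million years

Start − end for each: Paleozoic 538.8 − 251.902 = 286.898; Neoproterozoic 1000 − 538.8 = 461.2; Mesoarchean 3200 − 2800 = 400; Mesozoic 251.902 − 66 = 185.902; Cenozoic 66 − 0 = 66.
Ranking these from shortest: Cenozoic < Mesozoic < Paleozoic < Mesoarchean < Neoproterozoic.
Position 2 in that ranking is Mesozoic, which lasted 185.902 Myr.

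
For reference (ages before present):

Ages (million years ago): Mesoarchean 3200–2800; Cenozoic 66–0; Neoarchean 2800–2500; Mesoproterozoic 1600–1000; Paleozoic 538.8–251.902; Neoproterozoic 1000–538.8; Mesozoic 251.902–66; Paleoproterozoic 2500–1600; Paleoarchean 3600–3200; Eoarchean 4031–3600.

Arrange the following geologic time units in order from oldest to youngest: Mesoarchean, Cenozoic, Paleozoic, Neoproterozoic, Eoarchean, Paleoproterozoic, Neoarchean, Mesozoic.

Read off each span (Ma): Mesoarchean 3200–2800; Cenozoic 66–0; Paleozoic 538.8–251.902; Neoproterozoic 1000–538.8; Eoarchean 4031–3600; Paleoproterozoic 2500–1600; Neoarchean 2800–2500; Mesozoic 251.902–66.
Larger Ma is older, so oldest→youngest is Eoarchean, Mesoarchean, Neoarchean, Paleoproterozoic, Neoproterozoic, Paleozoic, Mesozoic, Cenozoic.

Eoarchean, Mesoarchean, Neoarchean, Paleoproterozoic, Neoproterozoic, Paleozoic, Mesozoic, Cenozoic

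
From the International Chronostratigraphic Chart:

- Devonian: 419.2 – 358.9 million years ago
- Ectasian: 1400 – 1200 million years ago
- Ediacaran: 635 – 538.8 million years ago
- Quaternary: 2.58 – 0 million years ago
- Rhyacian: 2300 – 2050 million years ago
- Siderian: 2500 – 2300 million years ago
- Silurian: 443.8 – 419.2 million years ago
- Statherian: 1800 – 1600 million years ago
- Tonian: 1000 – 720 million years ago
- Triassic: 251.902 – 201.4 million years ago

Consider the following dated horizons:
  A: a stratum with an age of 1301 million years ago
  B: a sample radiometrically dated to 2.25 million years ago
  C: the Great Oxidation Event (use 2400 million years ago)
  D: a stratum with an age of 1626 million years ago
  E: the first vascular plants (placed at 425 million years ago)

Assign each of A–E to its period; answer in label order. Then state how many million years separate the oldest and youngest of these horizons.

Match each age against the start–end ranges in the excerpt: A = 1301 Ma → Ectasian (1400–1200); B = 2.25 Ma → Quaternary (2.58–0); C = 2400 Ma → Siderian (2500–2300); D = 1626 Ma → Statherian (1800–1600); E = 425 Ma → Silurian (443.8–419.2).
The largest age is 2400 Ma and the smallest is 2.25 Ma; their difference is 2397.75 Myr.

A — Ectasian; B — Quaternary; C — Siderian; D — Statherian; E — Silurian; span 2397.75 million years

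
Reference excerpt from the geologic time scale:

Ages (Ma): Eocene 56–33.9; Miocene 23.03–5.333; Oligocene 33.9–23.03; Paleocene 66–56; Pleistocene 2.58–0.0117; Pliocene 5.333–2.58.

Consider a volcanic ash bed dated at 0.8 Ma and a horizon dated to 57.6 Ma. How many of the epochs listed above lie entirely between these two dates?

The older date is 57.6 Ma and the younger is 0.8 Ma.
Epochs with start < 57.6 and end > 0.8 Ma: Eocene (56–33.9), Oligocene (33.9–23.03), Miocene (23.03–5.333), Pliocene (5.333–2.58).
That is 4 complete epochs.

4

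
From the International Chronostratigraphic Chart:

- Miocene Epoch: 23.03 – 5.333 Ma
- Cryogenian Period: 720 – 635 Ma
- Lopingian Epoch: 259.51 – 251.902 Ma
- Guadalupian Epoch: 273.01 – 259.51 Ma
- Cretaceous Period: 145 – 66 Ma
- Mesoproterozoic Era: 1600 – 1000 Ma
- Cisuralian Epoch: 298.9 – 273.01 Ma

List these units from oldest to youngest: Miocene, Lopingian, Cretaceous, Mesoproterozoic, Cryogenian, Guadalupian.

Read off each span (Ma): Miocene 23.03–5.333; Lopingian 259.51–251.902; Cretaceous 145–66; Mesoproterozoic 1600–1000; Cryogenian 720–635; Guadalupian 273.01–259.51.
Larger Ma is older, so oldest→youngest is Mesoproterozoic, Cryogenian, Guadalupian, Lopingian, Cretaceous, Miocene.

Mesoproterozoic → Cryogenian → Guadalupian → Lopingian → Cretaceous → Miocene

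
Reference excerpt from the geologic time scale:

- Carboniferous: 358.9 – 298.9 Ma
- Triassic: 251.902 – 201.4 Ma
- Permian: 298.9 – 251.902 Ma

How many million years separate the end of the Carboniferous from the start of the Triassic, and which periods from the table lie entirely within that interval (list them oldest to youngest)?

The Carboniferous closes at 298.9 Ma and the Triassic opens at 251.902 Ma, so the interval is 298.9 − 251.902 = 46.998 Myr.
A period fits inside if it starts at or after 298.9 Ma and ends at or before 251.902 Ma; oldest first that gives Permian.

46.998 million years; Permian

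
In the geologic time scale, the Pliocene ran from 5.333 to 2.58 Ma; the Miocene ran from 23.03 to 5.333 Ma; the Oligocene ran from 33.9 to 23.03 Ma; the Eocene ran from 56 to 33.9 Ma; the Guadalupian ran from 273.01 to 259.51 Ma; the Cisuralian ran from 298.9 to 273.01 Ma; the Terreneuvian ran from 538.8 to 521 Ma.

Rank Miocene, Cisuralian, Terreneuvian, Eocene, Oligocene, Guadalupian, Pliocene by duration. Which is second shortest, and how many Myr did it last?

Oligocene, 10.87 million years

Durations: Miocene 17.697; Cisuralian 25.89; Terreneuvian 17.8; Eocene 22.1; Oligocene 10.87; Guadalupian 13.5; Pliocene 2.753 Myr.
Sorted shortest-first: Pliocene (2.753), Oligocene (10.87), Guadalupian (13.5), Miocene (17.697), Terreneuvian (17.8), Eocene (22.1), Cisuralian (25.89).
The second shortest is Oligocene at 10.87 Myr.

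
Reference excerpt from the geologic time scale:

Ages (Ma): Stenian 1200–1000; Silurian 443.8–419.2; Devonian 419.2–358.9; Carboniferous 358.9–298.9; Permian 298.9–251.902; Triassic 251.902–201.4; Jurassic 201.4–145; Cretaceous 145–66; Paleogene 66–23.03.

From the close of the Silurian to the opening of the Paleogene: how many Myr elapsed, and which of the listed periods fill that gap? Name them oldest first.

The Silurian closes at 419.2 Ma and the Paleogene opens at 66 Ma, so the interval is 419.2 − 66 = 353.2 Myr.
A period fits inside if it starts at or after 419.2 Ma and ends at or before 66 Ma; oldest first that gives Devonian, Carboniferous, Permian, Triassic, Jurassic, Cretaceous.

353.2 million years; Devonian, Carboniferous, Permian, Triassic, Jurassic, Cretaceous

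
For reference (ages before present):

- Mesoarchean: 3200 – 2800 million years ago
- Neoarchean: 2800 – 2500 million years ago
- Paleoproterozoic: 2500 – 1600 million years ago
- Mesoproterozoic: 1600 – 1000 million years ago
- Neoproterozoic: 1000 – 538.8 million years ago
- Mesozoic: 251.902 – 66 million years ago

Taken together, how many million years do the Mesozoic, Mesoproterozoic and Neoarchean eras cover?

Duration is start − end for each: (251.902 − 66) + (1600 − 1000) + (2800 − 2500).
That is 185.902 + 600 + 300, which totals 1085.902 million years.

1085.902 million years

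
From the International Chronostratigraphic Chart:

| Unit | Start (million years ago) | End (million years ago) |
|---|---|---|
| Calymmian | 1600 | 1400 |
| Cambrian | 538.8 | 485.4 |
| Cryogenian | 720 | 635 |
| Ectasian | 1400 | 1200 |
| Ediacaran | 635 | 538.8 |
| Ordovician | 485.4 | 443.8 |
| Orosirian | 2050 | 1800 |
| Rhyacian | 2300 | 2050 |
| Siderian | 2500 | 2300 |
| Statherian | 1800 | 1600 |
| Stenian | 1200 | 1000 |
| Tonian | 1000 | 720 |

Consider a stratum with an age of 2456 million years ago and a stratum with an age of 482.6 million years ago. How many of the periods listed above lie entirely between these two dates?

10

The older date is 2456 Ma and the younger is 482.6 Ma.
Periods with start < 2456 and end > 482.6 Ma: Rhyacian (2300–2050), Orosirian (2050–1800), Statherian (1800–1600), Calymmian (1600–1400), Ectasian (1400–1200), Stenian (1200–1000), Tonian (1000–720), Cryogenian (720–635), Ediacaran (635–538.8), Cambrian (538.8–485.4).
That is 10 complete periods.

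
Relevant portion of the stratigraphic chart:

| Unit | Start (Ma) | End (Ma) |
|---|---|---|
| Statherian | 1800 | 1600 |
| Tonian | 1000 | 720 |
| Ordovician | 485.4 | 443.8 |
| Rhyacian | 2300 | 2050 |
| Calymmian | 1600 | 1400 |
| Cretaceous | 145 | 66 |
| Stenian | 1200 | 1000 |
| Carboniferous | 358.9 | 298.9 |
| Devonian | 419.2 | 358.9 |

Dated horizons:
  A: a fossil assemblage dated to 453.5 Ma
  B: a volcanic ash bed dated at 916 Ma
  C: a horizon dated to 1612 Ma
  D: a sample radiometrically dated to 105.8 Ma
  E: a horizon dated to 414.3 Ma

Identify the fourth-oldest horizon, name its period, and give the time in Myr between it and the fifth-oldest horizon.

E, in the Devonian; 308.5 million years to D

Larger Ma means older, so oldest first: C 1612 > B 916 > A 453.5 > E 414.3 > D 105.8.
Counting 4 along gives E (414.3 Ma); the excerpt puts that inside the Devonian, 419.2–358.9 Ma.
Next in line is D (105.8 Ma), and 414.3 − 105.8 = 308.5 Myr.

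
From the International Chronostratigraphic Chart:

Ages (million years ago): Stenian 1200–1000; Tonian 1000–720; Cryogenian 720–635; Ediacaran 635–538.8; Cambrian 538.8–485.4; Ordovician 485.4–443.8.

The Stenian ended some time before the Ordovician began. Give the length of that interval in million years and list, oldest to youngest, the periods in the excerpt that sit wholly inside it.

514.6 million years; Tonian, Cryogenian, Ediacaran, Cambrian

The Stenian closes at 1000 Ma and the Ordovician opens at 485.4 Ma, so the interval is 1000 − 485.4 = 514.6 Myr.
A period fits inside if it starts at or after 1000 Ma and ends at or before 485.4 Ma; oldest first that gives Tonian, Cryogenian, Ediacaran, Cambrian.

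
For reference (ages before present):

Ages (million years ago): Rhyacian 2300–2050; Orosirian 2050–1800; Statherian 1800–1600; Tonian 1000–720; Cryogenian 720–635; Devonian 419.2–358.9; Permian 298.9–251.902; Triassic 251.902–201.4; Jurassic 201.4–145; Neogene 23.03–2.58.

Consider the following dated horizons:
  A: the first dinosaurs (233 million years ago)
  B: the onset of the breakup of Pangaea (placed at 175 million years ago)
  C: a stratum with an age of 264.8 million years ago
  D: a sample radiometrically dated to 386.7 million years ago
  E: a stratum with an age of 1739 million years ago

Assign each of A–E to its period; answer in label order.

A — Triassic; B — Jurassic; C — Permian; D — Devonian; E — Statherian

A: 233 Ma lies in 251.902–201.4 Ma, so Triassic.
B: 175 Ma lies in 201.4–145 Ma, so Jurassic.
C: 264.8 Ma lies in 298.9–251.902 Ma, so Permian.
D: 386.7 Ma lies in 419.2–358.9 Ma, so Devonian.
E: 1739 Ma lies in 1800–1600 Ma, so Statherian.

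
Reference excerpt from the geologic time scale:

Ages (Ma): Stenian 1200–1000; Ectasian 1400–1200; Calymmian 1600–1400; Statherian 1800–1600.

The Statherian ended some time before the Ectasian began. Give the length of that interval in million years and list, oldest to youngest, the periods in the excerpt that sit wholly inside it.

200 million years; Calymmian

The Statherian closes at 1600 Ma and the Ectasian opens at 1400 Ma, so the interval is 1600 − 1400 = 200 Myr.
A period fits inside if it starts at or after 1600 Ma and ends at or before 1400 Ma; oldest first that gives Calymmian.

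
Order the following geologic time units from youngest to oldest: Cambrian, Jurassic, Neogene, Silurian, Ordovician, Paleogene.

Group by era (each group listed oldest first) — Paleozoic: Cambrian, Ordovician, Silurian; Mesozoic: Jurassic; Cenozoic: Paleogene, Neogene. The eras run Paleozoic → Mesozoic → Cenozoic. Concatenating the groups in that era order and then reversing gives youngest to oldest.

Neogene, Paleogene, Jurassic, Silurian, Ordovician, Cambrian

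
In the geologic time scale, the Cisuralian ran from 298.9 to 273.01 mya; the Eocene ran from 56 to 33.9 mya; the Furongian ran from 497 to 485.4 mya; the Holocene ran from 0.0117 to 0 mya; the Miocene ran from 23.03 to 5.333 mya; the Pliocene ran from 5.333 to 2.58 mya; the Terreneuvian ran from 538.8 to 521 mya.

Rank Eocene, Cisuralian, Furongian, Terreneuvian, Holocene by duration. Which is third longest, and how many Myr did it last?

Durations: Eocene 22.1; Cisuralian 25.89; Furongian 11.6; Terreneuvian 17.8; Holocene 0.0117 Myr.
Sorted longest-first: Cisuralian (25.89), Eocene (22.1), Terreneuvian (17.8), Furongian (11.6), Holocene (0.0117).
The third longest is Terreneuvian at 17.8 Myr.

Terreneuvian, 17.8 million years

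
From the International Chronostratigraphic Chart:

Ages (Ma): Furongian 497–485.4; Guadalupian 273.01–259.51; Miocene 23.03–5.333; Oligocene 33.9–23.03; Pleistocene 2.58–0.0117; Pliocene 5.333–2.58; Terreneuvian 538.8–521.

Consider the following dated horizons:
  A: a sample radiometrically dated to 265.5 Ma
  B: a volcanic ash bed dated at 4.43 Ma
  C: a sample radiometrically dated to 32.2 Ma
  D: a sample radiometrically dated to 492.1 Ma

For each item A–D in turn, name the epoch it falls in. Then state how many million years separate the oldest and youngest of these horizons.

A — Guadalupian; B — Pliocene; C — Oligocene; D — Furongian; span 487.67 million years

Match each age against the start–end ranges in the excerpt: A = 265.5 Ma → Guadalupian (273.01–259.51); B = 4.43 Ma → Pliocene (5.333–2.58); C = 32.2 Ma → Oligocene (33.9–23.03); D = 492.1 Ma → Furongian (497–485.4).
The largest age is 492.1 Ma and the smallest is 4.43 Ma; their difference is 487.67 Myr.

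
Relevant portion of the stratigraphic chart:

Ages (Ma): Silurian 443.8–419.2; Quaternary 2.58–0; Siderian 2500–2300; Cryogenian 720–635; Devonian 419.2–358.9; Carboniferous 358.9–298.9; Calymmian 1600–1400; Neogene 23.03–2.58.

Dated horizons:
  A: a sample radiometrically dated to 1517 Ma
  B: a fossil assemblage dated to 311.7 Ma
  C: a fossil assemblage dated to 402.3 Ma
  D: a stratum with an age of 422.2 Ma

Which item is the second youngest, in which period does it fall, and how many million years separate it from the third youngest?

C, in the Devonian; 19.9 million years to D

Sorted youngest-first by Ma: B (311.7), C (402.3), D (422.2), A (1517).
The second youngest is C at 402.3 Ma, which lies in 419.2–358.9 Ma: the Devonian.
The third youngest is D at 422.2 Ma; separation = |402.3 − 422.2| = 19.9 Myr.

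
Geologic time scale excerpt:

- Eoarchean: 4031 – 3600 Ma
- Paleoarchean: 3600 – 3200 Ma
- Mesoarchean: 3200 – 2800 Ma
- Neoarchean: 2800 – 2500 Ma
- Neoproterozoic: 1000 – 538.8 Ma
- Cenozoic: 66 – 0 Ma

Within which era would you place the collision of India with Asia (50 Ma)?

50 Ma lies between 66 and 0 Ma, so it falls in the Cenozoic.

Cenozoic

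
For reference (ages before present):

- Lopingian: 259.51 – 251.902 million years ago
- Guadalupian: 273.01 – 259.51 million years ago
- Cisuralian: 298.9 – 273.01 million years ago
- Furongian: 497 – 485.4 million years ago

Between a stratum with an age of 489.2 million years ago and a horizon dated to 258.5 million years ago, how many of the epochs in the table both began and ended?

489.2 Ma sits inside the Furongian (497–485.4) and 258.5 Ma inside the Lopingian (259.51–251.902); neither of those is wholly between the two dates.
The listed epochs lying completely between them are Cisuralian, Guadalupian — 2 in all.

2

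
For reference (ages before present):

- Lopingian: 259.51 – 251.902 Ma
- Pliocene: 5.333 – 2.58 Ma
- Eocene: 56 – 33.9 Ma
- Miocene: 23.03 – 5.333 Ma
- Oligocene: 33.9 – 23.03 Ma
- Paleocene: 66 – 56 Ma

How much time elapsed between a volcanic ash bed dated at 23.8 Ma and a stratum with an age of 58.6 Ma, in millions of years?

34.8 million years

58.6 − 23.8 = 34.8 million years.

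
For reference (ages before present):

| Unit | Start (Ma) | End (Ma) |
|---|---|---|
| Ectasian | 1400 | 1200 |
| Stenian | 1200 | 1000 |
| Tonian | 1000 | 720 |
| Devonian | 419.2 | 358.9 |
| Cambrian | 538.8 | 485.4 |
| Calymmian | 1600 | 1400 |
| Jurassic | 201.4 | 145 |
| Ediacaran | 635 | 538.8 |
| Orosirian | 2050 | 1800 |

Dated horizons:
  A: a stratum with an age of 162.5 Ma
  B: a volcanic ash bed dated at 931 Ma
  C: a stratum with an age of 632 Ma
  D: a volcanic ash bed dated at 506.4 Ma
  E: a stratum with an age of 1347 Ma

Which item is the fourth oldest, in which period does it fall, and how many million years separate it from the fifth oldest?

D, in the Cambrian; 343.9 million years to A

Larger Ma means older, so oldest first: E 1347 > B 931 > C 632 > D 506.4 > A 162.5.
Counting 4 along gives D (506.4 Ma); the excerpt puts that inside the Cambrian, 538.8–485.4 Ma.
Next in line is A (162.5 Ma), and 506.4 − 162.5 = 343.9 Myr.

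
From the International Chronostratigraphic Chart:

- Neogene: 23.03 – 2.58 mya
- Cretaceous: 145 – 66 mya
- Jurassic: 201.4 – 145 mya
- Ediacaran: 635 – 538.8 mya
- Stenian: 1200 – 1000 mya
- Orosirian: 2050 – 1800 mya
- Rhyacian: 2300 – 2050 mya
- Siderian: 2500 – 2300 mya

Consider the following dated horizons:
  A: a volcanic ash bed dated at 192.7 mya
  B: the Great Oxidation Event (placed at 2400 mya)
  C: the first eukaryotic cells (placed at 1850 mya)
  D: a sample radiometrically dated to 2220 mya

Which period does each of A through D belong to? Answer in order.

Match each age against the start–end ranges in the excerpt: A = 192.7 Ma → Jurassic (201.4–145); B = 2400 Ma → Siderian (2500–2300); C = 1850 Ma → Orosirian (2050–1800); D = 2220 Ma → Rhyacian (2300–2050).

A — Jurassic; B — Siderian; C — Orosirian; D — Rhyacian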